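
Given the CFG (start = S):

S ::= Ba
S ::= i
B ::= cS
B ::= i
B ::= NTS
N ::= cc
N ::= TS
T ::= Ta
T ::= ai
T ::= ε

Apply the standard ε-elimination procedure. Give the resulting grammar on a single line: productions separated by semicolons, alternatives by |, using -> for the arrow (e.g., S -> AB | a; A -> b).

Nullable set: {T}.
B -> NTS: T nullable, giving NS | NTS.
N -> TS: T nullable, giving S | TS.
Drop T -> ε.
T -> Ta: T nullable, giving Ta | a.
Unchanged (no nullable symbols): S -> Ba; S -> i; B -> cS; B -> i; N -> cc; T -> ai.

S -> i | Ba; B -> i | NS | cS | NTS; N -> S | TS | cc; T -> a | Ta | ai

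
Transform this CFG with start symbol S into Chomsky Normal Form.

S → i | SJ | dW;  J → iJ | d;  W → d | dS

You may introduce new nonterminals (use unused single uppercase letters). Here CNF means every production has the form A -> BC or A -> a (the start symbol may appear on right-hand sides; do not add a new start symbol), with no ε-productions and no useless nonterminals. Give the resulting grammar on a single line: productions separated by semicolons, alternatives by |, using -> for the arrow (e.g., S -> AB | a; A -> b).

S -> i | BW | SJ; A -> i; B -> d; J -> d | AJ; W -> d | BS

No ε-productions.
No unit productions to eliminate.
TERM: introduce B -> d, A -> i and substitute in every rule of length ≥2.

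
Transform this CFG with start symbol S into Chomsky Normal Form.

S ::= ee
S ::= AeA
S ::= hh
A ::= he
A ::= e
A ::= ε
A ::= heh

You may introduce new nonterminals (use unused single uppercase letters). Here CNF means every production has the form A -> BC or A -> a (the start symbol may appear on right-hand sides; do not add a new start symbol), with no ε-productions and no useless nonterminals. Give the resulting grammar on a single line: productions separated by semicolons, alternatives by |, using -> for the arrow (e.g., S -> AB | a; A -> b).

S -> e | AC | AE | BB | CA | CC; A -> e | BC | BD; B -> h; C -> e; D -> CB; E -> CA

Nullable: {A}; after ε-elimination: S -> e | Ae | eA | ee | hh | AeA; A -> e | he | heh.
No unit productions to eliminate.
TERM: introduce C -> e, B -> h and substitute in every rule of length ≥2.
BIN: A -> BCB becomes A -> BD, D -> CB; S -> ACA becomes S -> AE, E -> CA.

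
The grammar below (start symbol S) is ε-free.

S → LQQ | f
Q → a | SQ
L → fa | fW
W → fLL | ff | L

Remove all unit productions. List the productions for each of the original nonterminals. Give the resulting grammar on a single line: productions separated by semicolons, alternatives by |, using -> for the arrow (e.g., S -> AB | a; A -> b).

Unit productions: W->L.
Unit pairs (A ⇒* B via units): (W,L).
S: inherits non-unit rules of {S} → LQQ | f.
L: inherits non-unit rules of {L} → fW | fa.
Q: inherits non-unit rules of {Q} → SQ | a.
W: inherits non-unit rules of {L, W} → fLL | fW | fa | ff.

S -> f | LQQ; L -> fW | fa; Q -> a | SQ; W -> fW | fa | ff | fLL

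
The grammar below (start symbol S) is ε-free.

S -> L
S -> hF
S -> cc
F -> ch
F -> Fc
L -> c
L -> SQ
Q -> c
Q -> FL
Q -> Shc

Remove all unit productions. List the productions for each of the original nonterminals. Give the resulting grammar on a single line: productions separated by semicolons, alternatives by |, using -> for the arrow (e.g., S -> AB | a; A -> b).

Unit productions: S->L.
Unit pairs (A ⇒* B via units): (S,L).
S: inherits non-unit rules of {L, S} → SQ | c | cc | hF.
F: inherits non-unit rules of {F} → Fc | ch.
L: inherits non-unit rules of {L} → SQ | c.
Q: inherits non-unit rules of {Q} → FL | Shc | c.

S -> c | SQ | cc | hF; F -> Fc | ch; L -> c | SQ; Q -> c | FL | Shc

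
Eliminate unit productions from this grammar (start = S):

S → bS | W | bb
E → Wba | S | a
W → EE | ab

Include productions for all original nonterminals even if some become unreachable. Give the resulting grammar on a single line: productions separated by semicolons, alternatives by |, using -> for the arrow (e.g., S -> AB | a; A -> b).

Unit productions: E->S, S->W.
Unit pairs (A ⇒* B via units): (E,S), (E,W), (S,W).
S: inherits non-unit rules of {S, W} → EE | ab | bS | bb.
E: inherits non-unit rules of {E, S, W} → EE | Wba | a | ab | bS | bb.
W: inherits non-unit rules of {W} → EE | ab.

S -> EE | ab | bS | bb; E -> a | EE | ab | bS | bb | Wba; W -> EE | ab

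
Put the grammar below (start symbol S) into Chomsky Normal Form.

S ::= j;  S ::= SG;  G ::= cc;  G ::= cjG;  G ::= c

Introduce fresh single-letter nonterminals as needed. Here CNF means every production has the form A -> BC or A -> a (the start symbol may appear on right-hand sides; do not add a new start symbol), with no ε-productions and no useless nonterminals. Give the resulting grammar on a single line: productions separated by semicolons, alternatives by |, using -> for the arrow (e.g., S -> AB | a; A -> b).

No ε-productions.
No unit productions to eliminate.
TERM: introduce A -> c, B -> j and substitute in every rule of length ≥2.
BIN: G -> ABG becomes G -> AC, C -> BG.

S -> j | SG; A -> c; B -> j; C -> BG; G -> c | AA | AC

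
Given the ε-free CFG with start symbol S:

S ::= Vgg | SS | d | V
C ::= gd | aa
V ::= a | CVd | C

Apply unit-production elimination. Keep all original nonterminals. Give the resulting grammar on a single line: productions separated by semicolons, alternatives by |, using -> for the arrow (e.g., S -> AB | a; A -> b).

S -> a | d | SS | aa | gd | CVd | Vgg; C -> aa | gd; V -> a | aa | gd | CVd

Unit productions: S->V, V->C.
Unit pairs (A ⇒* B via units): (S,C), (S,V), (V,C).
S: inherits non-unit rules of {C, S, V} → CVd | SS | Vgg | a | aa | d | gd.
C: inherits non-unit rules of {C} → aa | gd.
V: inherits non-unit rules of {C, V} → CVd | a | aa | gd.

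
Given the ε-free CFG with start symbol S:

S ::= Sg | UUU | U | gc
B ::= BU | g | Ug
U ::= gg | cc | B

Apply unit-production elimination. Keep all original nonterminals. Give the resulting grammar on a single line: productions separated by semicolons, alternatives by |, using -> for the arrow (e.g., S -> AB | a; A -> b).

Unit productions: S->U, U->B.
Unit pairs (A ⇒* B via units): (S,B), (S,U), (U,B).
S: inherits non-unit rules of {B, S, U} → BU | Sg | UUU | Ug | cc | g | gc | gg.
B: inherits non-unit rules of {B} → BU | Ug | g.
U: inherits non-unit rules of {B, U} → BU | Ug | cc | g | gg.

S -> g | BU | Sg | Ug | cc | gc | gg | UUU; B -> g | BU | Ug; U -> g | BU | Ug | cc | gg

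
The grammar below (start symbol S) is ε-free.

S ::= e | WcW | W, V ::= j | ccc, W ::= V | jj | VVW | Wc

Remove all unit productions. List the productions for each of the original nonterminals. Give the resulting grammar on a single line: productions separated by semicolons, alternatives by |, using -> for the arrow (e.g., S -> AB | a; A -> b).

S -> e | j | Wc | jj | VVW | WcW | ccc; V -> j | ccc; W -> j | Wc | jj | VVW | ccc

Unit productions: S->W, W->V.
Unit pairs (A ⇒* B via units): (S,V), (S,W), (W,V).
S: inherits non-unit rules of {S, V, W} → VVW | Wc | WcW | ccc | e | j | jj.
V: inherits non-unit rules of {V} → ccc | j.
W: inherits non-unit rules of {V, W} → VVW | Wc | ccc | j | jj.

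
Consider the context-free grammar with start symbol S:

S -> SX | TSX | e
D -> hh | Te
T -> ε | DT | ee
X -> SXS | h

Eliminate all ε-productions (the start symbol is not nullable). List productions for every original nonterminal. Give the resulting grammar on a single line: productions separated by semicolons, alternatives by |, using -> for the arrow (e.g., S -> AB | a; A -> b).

Nullable set: {T}.
S -> TSX: T nullable, giving SX | TSX.
D -> Te: T nullable, giving Te | e.
Drop T -> ε.
T -> DT: T nullable, giving D | DT.
Unchanged (no nullable symbols): S -> SX; S -> e; D -> hh; T -> ee; X -> SXS; X -> h.

S -> e | SX | TSX; D -> e | Te | hh; T -> D | DT | ee; X -> h | SXS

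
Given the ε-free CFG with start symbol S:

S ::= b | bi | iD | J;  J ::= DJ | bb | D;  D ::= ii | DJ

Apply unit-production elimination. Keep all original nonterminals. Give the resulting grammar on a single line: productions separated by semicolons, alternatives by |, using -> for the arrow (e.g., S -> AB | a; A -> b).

Unit productions: J->D, S->J.
Unit pairs (A ⇒* B via units): (J,D), (S,D), (S,J).
S: inherits non-unit rules of {D, J, S} → DJ | b | bb | bi | iD | ii.
D: inherits non-unit rules of {D} → DJ | ii.
J: inherits non-unit rules of {D, J} → DJ | bb | ii.

S -> b | DJ | bb | bi | iD | ii; D -> DJ | ii; J -> DJ | bb | ii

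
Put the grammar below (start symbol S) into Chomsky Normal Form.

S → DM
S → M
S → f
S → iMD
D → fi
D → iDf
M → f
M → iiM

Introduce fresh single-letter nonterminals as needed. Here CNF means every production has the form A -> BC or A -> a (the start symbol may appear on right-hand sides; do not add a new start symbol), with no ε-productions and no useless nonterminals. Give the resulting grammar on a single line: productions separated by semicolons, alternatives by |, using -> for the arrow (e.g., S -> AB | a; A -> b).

S -> f | BF | BG | DM; A -> f; B -> i; C -> DA; D -> AB | BC; E -> BM; F -> BM; G -> MD; M -> f | BE

No ε-productions.
After unit-elimination: S -> f | DM | iMD | iiM; D -> fi | iDf; M -> f | iiM.
TERM: introduce A -> f, B -> i and substitute in every rule of length ≥2.
BIN: D -> BDA becomes D -> BC, C -> DA; M -> BBM becomes M -> BE, E -> BM; S -> BBM becomes S -> BF, F -> BM; S -> BMD becomes S -> BG, G -> MD.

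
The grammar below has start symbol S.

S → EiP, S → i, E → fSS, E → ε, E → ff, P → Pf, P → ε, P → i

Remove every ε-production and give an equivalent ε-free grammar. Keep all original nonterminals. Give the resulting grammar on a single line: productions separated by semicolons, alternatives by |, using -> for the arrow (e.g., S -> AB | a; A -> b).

Nullable set: {E, P}.
S -> EiP: E, P nullable, giving Ei | EiP | i | iP.
Drop E -> ε.
Drop P -> ε.
P -> Pf: P nullable, giving Pf | f.
Unchanged (no nullable symbols): S -> i; E -> fSS; E -> ff; P -> i.

S -> i | Ei | iP | EiP; E -> ff | fSS; P -> f | i | Pf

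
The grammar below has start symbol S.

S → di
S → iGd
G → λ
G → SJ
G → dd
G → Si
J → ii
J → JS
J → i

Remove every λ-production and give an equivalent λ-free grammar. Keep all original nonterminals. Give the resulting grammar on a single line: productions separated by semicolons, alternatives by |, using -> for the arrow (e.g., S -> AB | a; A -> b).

Nullable set: {G}.
S -> iGd: G nullable, giving iGd | id.
Drop G -> λ.
Unchanged (no nullable symbols): S -> di; G -> SJ; G -> Si; G -> dd; J -> JS; J -> i; J -> ii.

S -> di | id | iGd; G -> SJ | Si | dd; J -> i | JS | ii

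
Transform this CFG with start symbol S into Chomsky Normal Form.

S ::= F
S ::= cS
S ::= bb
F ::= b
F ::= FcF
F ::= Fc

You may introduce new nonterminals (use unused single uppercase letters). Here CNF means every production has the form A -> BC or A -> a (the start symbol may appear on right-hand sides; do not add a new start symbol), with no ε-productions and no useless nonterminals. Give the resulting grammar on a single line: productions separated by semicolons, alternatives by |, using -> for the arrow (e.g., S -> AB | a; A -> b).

No ε-productions.
After unit-elimination: S -> b | Fc | bb | cS | FcF; F -> b | Fc | FcF.
TERM: introduce B -> b, A -> c and substitute in every rule of length ≥2.
BIN: F -> FAF becomes F -> FC, C -> AF; S -> FAF becomes S -> FD, D -> AF.

S -> b | AS | BB | FA | FD; A -> c; B -> b; C -> AF; D -> AF; F -> b | FA | FC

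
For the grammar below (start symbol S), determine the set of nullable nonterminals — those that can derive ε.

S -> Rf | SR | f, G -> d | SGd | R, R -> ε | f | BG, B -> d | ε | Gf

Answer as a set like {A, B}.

Directly nullable (have an ε-rule): {B, R}.
G is nullable via G -> R (every symbol on the right is already known nullable).
Not nullable: S — each has a terminal in every rule's right-hand side or depends on a non-nullable symbol.

{B, G, R}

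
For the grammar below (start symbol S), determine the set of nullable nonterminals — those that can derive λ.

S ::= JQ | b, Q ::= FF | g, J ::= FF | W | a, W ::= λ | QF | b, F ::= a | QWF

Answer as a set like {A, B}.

{J, W}

Directly nullable (have an ε-rule): {W}.
J is nullable via J -> W (every symbol on the right is already known nullable).
Not nullable: F, Q, S — each has a terminal in every rule's right-hand side or depends on a non-nullable symbol.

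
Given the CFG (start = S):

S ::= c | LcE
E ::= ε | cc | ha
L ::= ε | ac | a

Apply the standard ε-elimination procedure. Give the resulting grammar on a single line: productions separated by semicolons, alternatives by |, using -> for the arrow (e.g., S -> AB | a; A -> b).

Nullable set: {E, L}.
S -> LcE: L, E nullable, giving Lc | LcE | c | cE.
Drop E -> ε.
Drop L -> ε.
Unchanged (no nullable symbols): S -> c; E -> cc; E -> ha; L -> a; L -> ac.

S -> c | Lc | cE | LcE; E -> cc | ha; L -> a | ac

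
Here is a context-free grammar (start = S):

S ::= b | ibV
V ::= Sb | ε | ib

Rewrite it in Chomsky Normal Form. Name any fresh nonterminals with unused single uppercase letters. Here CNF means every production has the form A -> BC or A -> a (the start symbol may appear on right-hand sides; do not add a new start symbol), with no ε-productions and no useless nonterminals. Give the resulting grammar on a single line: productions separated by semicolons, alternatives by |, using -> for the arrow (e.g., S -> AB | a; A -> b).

S -> b | AB | AC; A -> i; B -> b; C -> BV; V -> AB | SB

Nullable: {V}; after ε-elimination: S -> b | ib | ibV; V -> Sb | ib.
No unit productions to eliminate.
TERM: introduce B -> b, A -> i and substitute in every rule of length ≥2.
BIN: S -> ABV becomes S -> AC, C -> BV.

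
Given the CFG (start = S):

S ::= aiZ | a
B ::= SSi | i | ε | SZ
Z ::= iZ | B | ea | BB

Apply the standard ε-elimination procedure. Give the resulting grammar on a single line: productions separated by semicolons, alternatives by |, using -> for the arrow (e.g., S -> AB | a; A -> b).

Nullable set: {B, Z}.
S -> aiZ: Z nullable, giving ai | aiZ.
Drop B -> ε.
B -> SZ: Z nullable, giving S | SZ.
Z -> B: B nullable, giving B.
Z -> BB: B, B nullable, giving B | BB.
Z -> iZ: Z nullable, giving i | iZ.
Unchanged (no nullable symbols): S -> a; B -> SSi; B -> i; Z -> ea.

S -> a | ai | aiZ; B -> S | i | SZ | SSi; Z -> B | i | BB | ea | iZ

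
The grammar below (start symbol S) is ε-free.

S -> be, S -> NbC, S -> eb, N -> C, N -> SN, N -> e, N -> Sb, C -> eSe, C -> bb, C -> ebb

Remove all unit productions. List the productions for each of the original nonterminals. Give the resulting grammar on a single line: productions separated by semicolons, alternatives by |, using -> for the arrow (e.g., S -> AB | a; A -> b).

Unit productions: N->C.
Unit pairs (A ⇒* B via units): (N,C).
S: inherits non-unit rules of {S} → NbC | be | eb.
C: inherits non-unit rules of {C} → bb | eSe | ebb.
N: inherits non-unit rules of {C, N} → SN | Sb | bb | e | eSe | ebb.

S -> be | eb | NbC; C -> bb | eSe | ebb; N -> e | SN | Sb | bb | eSe | ebb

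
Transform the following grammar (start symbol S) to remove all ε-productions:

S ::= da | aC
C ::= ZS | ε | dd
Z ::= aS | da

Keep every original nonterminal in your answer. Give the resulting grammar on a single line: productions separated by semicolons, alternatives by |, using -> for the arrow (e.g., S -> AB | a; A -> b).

Nullable set: {C}.
S -> aC: C nullable, giving a | aC.
Drop C -> ε.
Unchanged (no nullable symbols): S -> da; C -> ZS; C -> dd; Z -> aS; Z -> da.

S -> a | aC | da; C -> ZS | dd; Z -> aS | da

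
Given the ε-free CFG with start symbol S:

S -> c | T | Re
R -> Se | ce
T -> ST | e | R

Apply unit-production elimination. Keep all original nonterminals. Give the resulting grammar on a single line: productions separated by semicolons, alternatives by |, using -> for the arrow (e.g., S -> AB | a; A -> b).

S -> c | e | Re | ST | Se | ce; R -> Se | ce; T -> e | ST | Se | ce

Unit productions: S->T, T->R.
Unit pairs (A ⇒* B via units): (S,R), (S,T), (T,R).
S: inherits non-unit rules of {R, S, T} → Re | ST | Se | c | ce | e.
R: inherits non-unit rules of {R} → Se | ce.
T: inherits non-unit rules of {R, T} → ST | Se | ce | e.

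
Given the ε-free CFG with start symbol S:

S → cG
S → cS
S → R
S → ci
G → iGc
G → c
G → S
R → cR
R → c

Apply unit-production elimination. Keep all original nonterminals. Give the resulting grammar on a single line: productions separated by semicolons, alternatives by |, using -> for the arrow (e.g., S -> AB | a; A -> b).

Unit productions: G->S, S->R.
Unit pairs (A ⇒* B via units): (G,R), (G,S), (S,R).
S: inherits non-unit rules of {R, S} → c | cG | cR | cS | ci.
G: inherits non-unit rules of {G, R, S} → c | cG | cR | cS | ci | iGc.
R: inherits non-unit rules of {R} → c | cR.

S -> c | cG | cR | cS | ci; G -> c | cG | cR | cS | ci | iGc; R -> c | cR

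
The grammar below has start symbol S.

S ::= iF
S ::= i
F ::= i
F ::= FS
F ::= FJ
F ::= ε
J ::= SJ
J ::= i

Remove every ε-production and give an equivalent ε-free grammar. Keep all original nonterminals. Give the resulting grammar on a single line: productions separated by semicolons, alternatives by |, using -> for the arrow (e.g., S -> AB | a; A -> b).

S -> i | iF; F -> J | S | i | FJ | FS; J -> i | SJ

Nullable set: {F}.
S -> iF: F nullable, giving i | iF.
Drop F -> ε.
F -> FJ: F nullable, giving FJ | J.
F -> FS: F nullable, giving FS | S.
Unchanged (no nullable symbols): S -> i; F -> i; J -> SJ; J -> i.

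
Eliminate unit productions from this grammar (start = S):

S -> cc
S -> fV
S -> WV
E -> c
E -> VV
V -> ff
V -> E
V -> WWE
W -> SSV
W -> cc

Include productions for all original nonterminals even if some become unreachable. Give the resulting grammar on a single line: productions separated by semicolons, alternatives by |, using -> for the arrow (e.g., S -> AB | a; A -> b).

Unit productions: V->E.
Unit pairs (A ⇒* B via units): (V,E).
S: inherits non-unit rules of {S} → WV | cc | fV.
E: inherits non-unit rules of {E} → VV | c.
V: inherits non-unit rules of {E, V} → VV | WWE | c | ff.
W: inherits non-unit rules of {W} → SSV | cc.

S -> WV | cc | fV; E -> c | VV; V -> c | VV | ff | WWE; W -> cc | SSV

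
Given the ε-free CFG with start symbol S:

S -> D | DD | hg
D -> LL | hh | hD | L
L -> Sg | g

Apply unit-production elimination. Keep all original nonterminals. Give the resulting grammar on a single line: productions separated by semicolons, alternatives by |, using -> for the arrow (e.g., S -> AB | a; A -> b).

Unit productions: D->L, S->D.
Unit pairs (A ⇒* B via units): (D,L), (S,D), (S,L).
S: inherits non-unit rules of {D, L, S} → DD | LL | Sg | g | hD | hg | hh.
D: inherits non-unit rules of {D, L} → LL | Sg | g | hD | hh.
L: inherits non-unit rules of {L} → Sg | g.

S -> g | DD | LL | Sg | hD | hg | hh; D -> g | LL | Sg | hD | hh; L -> g | Sg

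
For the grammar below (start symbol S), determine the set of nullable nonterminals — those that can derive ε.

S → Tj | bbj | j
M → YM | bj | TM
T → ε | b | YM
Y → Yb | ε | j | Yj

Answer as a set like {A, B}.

{T, Y}

Directly nullable (have an ε-rule): {T, Y}.
Not nullable: M, S — each has a terminal in every rule's right-hand side or depends on a non-nullable symbol.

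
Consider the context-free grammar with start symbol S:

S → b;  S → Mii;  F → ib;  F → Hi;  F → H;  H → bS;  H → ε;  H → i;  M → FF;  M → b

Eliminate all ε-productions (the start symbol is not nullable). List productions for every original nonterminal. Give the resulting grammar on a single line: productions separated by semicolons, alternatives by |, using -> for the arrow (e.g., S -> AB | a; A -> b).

S -> b | ii | Mii; F -> H | i | Hi | ib; H -> i | bS; M -> F | b | FF

Nullable set: {F, H, M}.
S -> Mii: M nullable, giving Mii | ii.
F -> H: H nullable, giving H.
F -> Hi: H nullable, giving Hi | i.
Drop H -> ε.
M -> FF: F, F nullable, giving F | FF.
Unchanged (no nullable symbols): S -> b; F -> ib; H -> bS; H -> i; M -> b.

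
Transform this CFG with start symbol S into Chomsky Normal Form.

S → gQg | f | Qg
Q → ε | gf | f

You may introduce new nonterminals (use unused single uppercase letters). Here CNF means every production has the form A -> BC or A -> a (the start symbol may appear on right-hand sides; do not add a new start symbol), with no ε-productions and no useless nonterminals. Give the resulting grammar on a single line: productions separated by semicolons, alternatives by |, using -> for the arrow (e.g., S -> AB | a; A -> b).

S -> f | g | AA | AC | QA; A -> g; B -> f; C -> QA; Q -> f | AB

Nullable: {Q}; after ε-elimination: S -> f | g | Qg | gg | gQg; Q -> f | gf.
No unit productions to eliminate.
TERM: introduce B -> f, A -> g and substitute in every rule of length ≥2.
BIN: S -> AQA becomes S -> AC, C -> QA.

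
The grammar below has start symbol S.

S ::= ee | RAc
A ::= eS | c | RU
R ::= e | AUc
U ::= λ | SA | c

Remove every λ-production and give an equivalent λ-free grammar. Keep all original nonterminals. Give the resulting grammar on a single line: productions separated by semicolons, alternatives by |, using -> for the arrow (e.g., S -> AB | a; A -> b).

Nullable set: {U}.
A -> RU: U nullable, giving R | RU.
R -> AUc: U nullable, giving AUc | Ac.
Drop U -> λ.
Unchanged (no nullable symbols): S -> RAc; S -> ee; A -> c; A -> eS; R -> e; U -> SA; U -> c.

S -> ee | RAc; A -> R | c | RU | eS; R -> e | Ac | AUc; U -> c | SA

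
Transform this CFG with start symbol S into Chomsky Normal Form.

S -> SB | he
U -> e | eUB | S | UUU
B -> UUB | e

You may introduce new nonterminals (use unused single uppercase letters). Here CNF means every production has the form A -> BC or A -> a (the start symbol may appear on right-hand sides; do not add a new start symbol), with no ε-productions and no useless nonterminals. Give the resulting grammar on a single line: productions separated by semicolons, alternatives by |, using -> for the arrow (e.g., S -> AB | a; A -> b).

S -> AC | SB; A -> h; B -> e | UD; C -> e; D -> UB; E -> UB; F -> UU; U -> e | AC | CE | SB | UF

No ε-productions.
After unit-elimination: S -> SB | he; B -> e | UUB; U -> e | SB | he | UUU | eUB.
TERM: introduce C -> e, A -> h and substitute in every rule of length ≥2.
BIN: B -> UUB becomes B -> UD, D -> UB; U -> CUB becomes U -> CE, E -> UB; U -> UUU becomes U -> UF, F -> UU.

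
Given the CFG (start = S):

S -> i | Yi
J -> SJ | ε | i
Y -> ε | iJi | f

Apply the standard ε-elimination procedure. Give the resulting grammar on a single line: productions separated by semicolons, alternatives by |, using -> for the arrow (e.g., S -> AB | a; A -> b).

Nullable set: {J, Y}.
S -> Yi: Y nullable, giving Yi | i.
Drop J -> ε.
J -> SJ: J nullable, giving S | SJ.
Drop Y -> ε.
Y -> iJi: J nullable, giving iJi | ii.
Unchanged (no nullable symbols): S -> i; J -> i; Y -> f.

S -> i | Yi; J -> S | i | SJ; Y -> f | ii | iJi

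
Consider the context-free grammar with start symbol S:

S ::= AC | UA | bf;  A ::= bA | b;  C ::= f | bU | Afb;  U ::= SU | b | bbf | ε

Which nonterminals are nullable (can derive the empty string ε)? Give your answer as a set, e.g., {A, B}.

{U}

Directly nullable (have an ε-rule): {U}.
Not nullable: A, C, S — each has a terminal in every rule's right-hand side or depends on a non-nullable symbol.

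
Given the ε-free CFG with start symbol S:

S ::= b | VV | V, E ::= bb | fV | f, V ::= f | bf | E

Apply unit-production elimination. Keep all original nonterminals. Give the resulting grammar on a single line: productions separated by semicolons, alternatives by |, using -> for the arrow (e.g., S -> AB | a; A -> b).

S -> b | f | VV | bb | bf | fV; E -> f | bb | fV; V -> f | bb | bf | fV

Unit productions: S->V, V->E.
Unit pairs (A ⇒* B via units): (S,E), (S,V), (V,E).
S: inherits non-unit rules of {E, S, V} → VV | b | bb | bf | f | fV.
E: inherits non-unit rules of {E} → bb | f | fV.
V: inherits non-unit rules of {E, V} → bb | bf | f | fV.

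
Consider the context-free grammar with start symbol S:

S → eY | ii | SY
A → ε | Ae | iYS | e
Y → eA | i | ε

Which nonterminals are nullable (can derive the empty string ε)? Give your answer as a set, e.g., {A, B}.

Directly nullable (have an ε-rule): {A, Y}.
Not nullable: S — each has a terminal in every rule's right-hand side or depends on a non-nullable symbol.

{A, Y}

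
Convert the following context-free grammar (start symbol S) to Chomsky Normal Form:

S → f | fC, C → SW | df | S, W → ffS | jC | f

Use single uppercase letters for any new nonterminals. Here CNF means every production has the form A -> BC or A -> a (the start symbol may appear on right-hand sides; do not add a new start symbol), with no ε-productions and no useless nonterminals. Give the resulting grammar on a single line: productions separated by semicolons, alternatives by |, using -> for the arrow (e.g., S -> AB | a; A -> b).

S -> f | BC; A -> d; B -> f; C -> f | AB | BC | SW; D -> j; E -> BS; W -> f | BE | DC

No ε-productions.
After unit-elimination: S -> f | fC; C -> f | SW | df | fC; W -> f | jC | ffS.
TERM: introduce A -> d, B -> f, D -> j and substitute in every rule of length ≥2.
BIN: W -> BBS becomes W -> BE, E -> BS.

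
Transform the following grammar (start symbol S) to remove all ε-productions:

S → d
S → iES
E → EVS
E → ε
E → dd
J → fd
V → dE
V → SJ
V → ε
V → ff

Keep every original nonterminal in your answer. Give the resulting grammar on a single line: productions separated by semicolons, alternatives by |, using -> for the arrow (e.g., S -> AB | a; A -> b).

Nullable set: {E, V}.
S -> iES: E nullable, giving iES | iS.
Drop E -> ε.
E -> EVS: E, V nullable, giving ES | EVS | S | VS.
Drop V -> ε.
V -> dE: E nullable, giving d | dE.
Unchanged (no nullable symbols): S -> d; E -> dd; J -> fd; V -> SJ; V -> ff.

S -> d | iS | iES; E -> S | ES | VS | dd | EVS; J -> fd; V -> d | SJ | dE | ff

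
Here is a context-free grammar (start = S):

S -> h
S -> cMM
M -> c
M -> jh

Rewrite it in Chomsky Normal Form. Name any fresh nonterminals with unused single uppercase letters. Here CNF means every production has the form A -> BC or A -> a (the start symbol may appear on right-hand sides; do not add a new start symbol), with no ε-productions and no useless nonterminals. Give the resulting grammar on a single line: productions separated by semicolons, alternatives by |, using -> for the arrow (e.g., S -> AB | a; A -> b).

S -> h | CD; A -> j; B -> h; C -> c; D -> MM; M -> c | AB

No ε-productions.
No unit productions to eliminate.
TERM: introduce C -> c, B -> h, A -> j and substitute in every rule of length ≥2.
BIN: S -> CMM becomes S -> CD, D -> MM.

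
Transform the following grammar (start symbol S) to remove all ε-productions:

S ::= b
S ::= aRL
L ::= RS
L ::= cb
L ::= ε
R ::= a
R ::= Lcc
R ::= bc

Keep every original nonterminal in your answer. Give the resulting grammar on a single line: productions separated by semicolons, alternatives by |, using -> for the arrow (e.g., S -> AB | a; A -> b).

S -> b | aR | aRL; L -> RS | cb; R -> a | bc | cc | Lcc

Nullable set: {L}.
S -> aRL: L nullable, giving aR | aRL.
Drop L -> ε.
R -> Lcc: L nullable, giving Lcc | cc.
Unchanged (no nullable symbols): S -> b; L -> RS; L -> cb; R -> a; R -> bc.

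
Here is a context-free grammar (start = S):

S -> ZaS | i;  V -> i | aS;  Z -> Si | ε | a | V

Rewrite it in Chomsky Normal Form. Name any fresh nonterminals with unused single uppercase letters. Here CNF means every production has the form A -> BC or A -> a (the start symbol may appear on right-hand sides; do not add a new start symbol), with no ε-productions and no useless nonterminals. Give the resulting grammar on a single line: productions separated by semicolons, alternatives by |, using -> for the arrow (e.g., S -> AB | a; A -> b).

S -> i | AS | ZC; A -> a; B -> i; C -> AS; Z -> a | i | AS | SB

Nullable: {Z}; after ε-elimination: S -> i | aS | ZaS; V -> i | aS; Z -> V | a | Si.
After unit-elimination: S -> i | aS | ZaS; V -> i | aS; Z -> a | i | Si | aS.
TERM: introduce A -> a, B -> i and substitute in every rule of length ≥2.
BIN: S -> ZAS becomes S -> ZC, C -> AS.
Drop unreachable/unproductive: V.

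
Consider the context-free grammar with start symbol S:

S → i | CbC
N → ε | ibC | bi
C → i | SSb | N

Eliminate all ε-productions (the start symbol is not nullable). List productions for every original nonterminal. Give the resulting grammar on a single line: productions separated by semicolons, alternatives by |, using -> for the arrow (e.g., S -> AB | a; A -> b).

S -> b | i | Cb | bC | CbC; C -> N | i | SSb; N -> bi | ib | ibC

Nullable set: {C, N}.
S -> CbC: C, C nullable, giving Cb | CbC | b | bC.
C -> N: N nullable, giving N.
Drop N -> ε.
N -> ibC: C nullable, giving ib | ibC.
Unchanged (no nullable symbols): S -> i; C -> SSb; C -> i; N -> bi.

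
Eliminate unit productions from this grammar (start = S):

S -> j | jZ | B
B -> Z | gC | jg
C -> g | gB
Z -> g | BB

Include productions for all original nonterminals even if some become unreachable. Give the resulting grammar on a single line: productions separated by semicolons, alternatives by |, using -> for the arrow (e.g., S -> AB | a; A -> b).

S -> g | j | BB | gC | jZ | jg; B -> g | BB | gC | jg; C -> g | gB; Z -> g | BB

Unit productions: B->Z, S->B.
Unit pairs (A ⇒* B via units): (B,Z), (S,B), (S,Z).
S: inherits non-unit rules of {B, S, Z} → BB | g | gC | j | jZ | jg.
B: inherits non-unit rules of {B, Z} → BB | g | gC | jg.
C: inherits non-unit rules of {C} → g | gB.
Z: inherits non-unit rules of {Z} → BB | g.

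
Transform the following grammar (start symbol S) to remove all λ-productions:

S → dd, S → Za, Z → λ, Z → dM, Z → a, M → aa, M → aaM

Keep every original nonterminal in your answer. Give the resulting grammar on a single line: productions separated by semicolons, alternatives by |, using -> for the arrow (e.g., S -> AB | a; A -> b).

Nullable set: {Z}.
S -> Za: Z nullable, giving Za | a.
Drop Z -> λ.
Unchanged (no nullable symbols): S -> dd; M -> aa; M -> aaM; Z -> a; Z -> dM.

S -> a | Za | dd; M -> aa | aaM; Z -> a | dM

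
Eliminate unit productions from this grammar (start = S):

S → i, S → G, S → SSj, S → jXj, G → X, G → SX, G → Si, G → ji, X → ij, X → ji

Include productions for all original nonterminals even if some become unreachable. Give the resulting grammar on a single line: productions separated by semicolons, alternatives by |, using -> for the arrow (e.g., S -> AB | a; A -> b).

S -> i | SX | Si | ij | ji | SSj | jXj; G -> SX | Si | ij | ji; X -> ij | ji

Unit productions: G->X, S->G.
Unit pairs (A ⇒* B via units): (G,X), (S,G), (S,X).
S: inherits non-unit rules of {G, S, X} → SSj | SX | Si | i | ij | jXj | ji.
G: inherits non-unit rules of {G, X} → SX | Si | ij | ji.
X: inherits non-unit rules of {X} → ij | ji.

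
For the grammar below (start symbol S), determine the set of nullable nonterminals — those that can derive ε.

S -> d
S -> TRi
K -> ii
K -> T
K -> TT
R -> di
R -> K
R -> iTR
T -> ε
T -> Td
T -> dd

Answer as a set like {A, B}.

Directly nullable (have an ε-rule): {T}.
K is nullable via K -> T (every symbol on the right is already known nullable).
R is nullable via R -> K (every symbol on the right is already known nullable).
Not nullable: S — each has a terminal in every rule's right-hand side or depends on a non-nullable symbol.

{K, R, T}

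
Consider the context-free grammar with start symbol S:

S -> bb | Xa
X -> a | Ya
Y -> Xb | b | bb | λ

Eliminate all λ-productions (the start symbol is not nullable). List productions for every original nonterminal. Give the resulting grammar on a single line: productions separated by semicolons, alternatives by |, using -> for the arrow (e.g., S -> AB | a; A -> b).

Nullable set: {Y}.
X -> Ya: Y nullable, giving Ya | a.
Drop Y -> λ.
Unchanged (no nullable symbols): S -> Xa; S -> bb; X -> a; Y -> Xb; Y -> b; Y -> bb.

S -> Xa | bb; X -> a | Ya; Y -> b | Xb | bb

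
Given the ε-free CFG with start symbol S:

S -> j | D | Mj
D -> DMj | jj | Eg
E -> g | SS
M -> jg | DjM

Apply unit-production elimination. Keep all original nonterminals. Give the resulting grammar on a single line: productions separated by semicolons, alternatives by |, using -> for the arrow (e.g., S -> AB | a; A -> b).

Unit productions: S->D.
Unit pairs (A ⇒* B via units): (S,D).
S: inherits non-unit rules of {D, S} → DMj | Eg | Mj | j | jj.
D: inherits non-unit rules of {D} → DMj | Eg | jj.
E: inherits non-unit rules of {E} → SS | g.
M: inherits non-unit rules of {M} → DjM | jg.

S -> j | Eg | Mj | jj | DMj; D -> Eg | jj | DMj; E -> g | SS; M -> jg | DjM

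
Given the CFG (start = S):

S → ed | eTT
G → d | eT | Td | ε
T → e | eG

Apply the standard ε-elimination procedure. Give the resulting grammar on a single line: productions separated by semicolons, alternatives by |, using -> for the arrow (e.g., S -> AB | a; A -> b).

Nullable set: {G}.
Drop G -> ε.
T -> eG: G nullable, giving e | eG.
Unchanged (no nullable symbols): S -> eTT; S -> ed; G -> Td; G -> d; G -> eT; T -> e.

S -> ed | eTT; G -> d | Td | eT; T -> e | eG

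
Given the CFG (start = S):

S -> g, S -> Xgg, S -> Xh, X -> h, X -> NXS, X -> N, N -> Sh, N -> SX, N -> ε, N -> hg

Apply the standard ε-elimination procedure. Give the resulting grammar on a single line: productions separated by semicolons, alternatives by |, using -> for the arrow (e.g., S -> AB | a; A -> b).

S -> g | h | Xh | gg | Xgg; N -> S | SX | Sh | hg; X -> N | S | h | NS | XS | NXS

Nullable set: {N, X}.
S -> Xgg: X nullable, giving Xgg | gg.
S -> Xh: X nullable, giving Xh | h.
Drop N -> ε.
N -> SX: X nullable, giving S | SX.
X -> N: N nullable, giving N.
X -> NXS: N, X nullable, giving NS | NXS | S | XS.
Unchanged (no nullable symbols): S -> g; N -> Sh; N -> hg; X -> h.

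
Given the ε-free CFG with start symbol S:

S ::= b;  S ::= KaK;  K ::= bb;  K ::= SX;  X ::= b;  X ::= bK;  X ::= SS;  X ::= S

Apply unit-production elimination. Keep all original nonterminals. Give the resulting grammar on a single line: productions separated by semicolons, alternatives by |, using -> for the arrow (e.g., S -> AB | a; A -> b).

Unit productions: X->S.
Unit pairs (A ⇒* B via units): (X,S).
S: inherits non-unit rules of {S} → KaK | b.
K: inherits non-unit rules of {K} → SX | bb.
X: inherits non-unit rules of {S, X} → KaK | SS | b | bK.

S -> b | KaK; K -> SX | bb; X -> b | SS | bK | KaK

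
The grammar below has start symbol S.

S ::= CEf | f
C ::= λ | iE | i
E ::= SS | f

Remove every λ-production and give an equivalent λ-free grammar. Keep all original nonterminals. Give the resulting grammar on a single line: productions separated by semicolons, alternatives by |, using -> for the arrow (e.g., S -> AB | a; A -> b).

Nullable set: {C}.
S -> CEf: C nullable, giving CEf | Ef.
Drop C -> λ.
Unchanged (no nullable symbols): S -> f; C -> i; C -> iE; E -> SS; E -> f.

S -> f | Ef | CEf; C -> i | iE; E -> f | SS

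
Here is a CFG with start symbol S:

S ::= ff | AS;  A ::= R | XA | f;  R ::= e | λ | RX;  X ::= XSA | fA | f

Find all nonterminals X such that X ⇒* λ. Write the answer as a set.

{A, R}

Directly nullable (have an ε-rule): {R}.
A is nullable via A -> R (every symbol on the right is already known nullable).
Not nullable: S, X — each has a terminal in every rule's right-hand side or depends on a non-nullable symbol.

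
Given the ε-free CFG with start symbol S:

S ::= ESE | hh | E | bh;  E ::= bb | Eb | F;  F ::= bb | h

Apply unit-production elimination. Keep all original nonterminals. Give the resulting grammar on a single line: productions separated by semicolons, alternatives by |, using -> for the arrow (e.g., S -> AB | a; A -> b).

S -> h | Eb | bb | bh | hh | ESE; E -> h | Eb | bb; F -> h | bb

Unit productions: E->F, S->E.
Unit pairs (A ⇒* B via units): (E,F), (S,E), (S,F).
S: inherits non-unit rules of {E, F, S} → ESE | Eb | bb | bh | h | hh.
E: inherits non-unit rules of {E, F} → Eb | bb | h.
F: inherits non-unit rules of {F} → bb | h.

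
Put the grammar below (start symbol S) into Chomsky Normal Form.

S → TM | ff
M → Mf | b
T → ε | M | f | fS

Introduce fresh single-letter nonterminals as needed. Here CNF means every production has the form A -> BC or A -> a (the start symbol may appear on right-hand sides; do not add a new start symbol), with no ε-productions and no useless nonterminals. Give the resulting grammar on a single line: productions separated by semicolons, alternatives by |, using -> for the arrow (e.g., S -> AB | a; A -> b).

Nullable: {T}; after ε-elimination: S -> M | TM | ff; M -> b | Mf; T -> M | f | fS.
After unit-elimination: S -> b | Mf | TM | ff; M -> b | Mf; T -> b | f | Mf | fS.
TERM: introduce A -> f and substitute in every rule of length ≥2.

S -> b | AA | MA | TM; A -> f; M -> b | MA; T -> b | f | AS | MA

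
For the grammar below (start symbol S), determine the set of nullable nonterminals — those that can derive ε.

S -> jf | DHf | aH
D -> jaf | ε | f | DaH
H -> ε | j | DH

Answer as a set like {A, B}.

Directly nullable (have an ε-rule): {D, H}.
Not nullable: S — each has a terminal in every rule's right-hand side or depends on a non-nullable symbol.

{D, H}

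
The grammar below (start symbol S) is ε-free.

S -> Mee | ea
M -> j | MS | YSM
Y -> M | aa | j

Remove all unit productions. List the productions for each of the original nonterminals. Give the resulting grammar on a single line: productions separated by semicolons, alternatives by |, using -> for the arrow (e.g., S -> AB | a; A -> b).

S -> ea | Mee; M -> j | MS | YSM; Y -> j | MS | aa | YSM

Unit productions: Y->M.
Unit pairs (A ⇒* B via units): (Y,M).
S: inherits non-unit rules of {S} → Mee | ea.
M: inherits non-unit rules of {M} → MS | YSM | j.
Y: inherits non-unit rules of {M, Y} → MS | YSM | aa | j.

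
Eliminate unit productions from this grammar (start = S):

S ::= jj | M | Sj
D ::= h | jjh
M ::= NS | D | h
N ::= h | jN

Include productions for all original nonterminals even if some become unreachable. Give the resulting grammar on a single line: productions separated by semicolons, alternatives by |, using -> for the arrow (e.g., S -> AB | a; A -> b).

Unit productions: M->D, S->M.
Unit pairs (A ⇒* B via units): (M,D), (S,D), (S,M).
S: inherits non-unit rules of {D, M, S} → NS | Sj | h | jj | jjh.
D: inherits non-unit rules of {D} → h | jjh.
M: inherits non-unit rules of {D, M} → NS | h | jjh.
N: inherits non-unit rules of {N} → h | jN.

S -> h | NS | Sj | jj | jjh; D -> h | jjh; M -> h | NS | jjh; N -> h | jN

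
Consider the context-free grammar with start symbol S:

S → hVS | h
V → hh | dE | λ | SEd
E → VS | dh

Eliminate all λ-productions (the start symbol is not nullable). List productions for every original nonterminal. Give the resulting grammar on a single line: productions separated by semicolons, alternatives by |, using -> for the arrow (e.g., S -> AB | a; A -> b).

Nullable set: {V}.
S -> hVS: V nullable, giving hS | hVS.
E -> VS: V nullable, giving S | VS.
Drop V -> λ.
Unchanged (no nullable symbols): S -> h; E -> dh; V -> SEd; V -> dE; V -> hh.

S -> h | hS | hVS; E -> S | VS | dh; V -> dE | hh | SEd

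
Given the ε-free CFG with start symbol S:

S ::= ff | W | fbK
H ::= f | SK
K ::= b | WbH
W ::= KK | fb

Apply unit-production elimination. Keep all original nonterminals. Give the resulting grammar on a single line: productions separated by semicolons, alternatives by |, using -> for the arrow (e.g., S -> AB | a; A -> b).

S -> KK | fb | ff | fbK; H -> f | SK; K -> b | WbH; W -> KK | fb

Unit productions: S->W.
Unit pairs (A ⇒* B via units): (S,W).
S: inherits non-unit rules of {S, W} → KK | fb | fbK | ff.
H: inherits non-unit rules of {H} → SK | f.
K: inherits non-unit rules of {K} → WbH | b.
W: inherits non-unit rules of {W} → KK | fb.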